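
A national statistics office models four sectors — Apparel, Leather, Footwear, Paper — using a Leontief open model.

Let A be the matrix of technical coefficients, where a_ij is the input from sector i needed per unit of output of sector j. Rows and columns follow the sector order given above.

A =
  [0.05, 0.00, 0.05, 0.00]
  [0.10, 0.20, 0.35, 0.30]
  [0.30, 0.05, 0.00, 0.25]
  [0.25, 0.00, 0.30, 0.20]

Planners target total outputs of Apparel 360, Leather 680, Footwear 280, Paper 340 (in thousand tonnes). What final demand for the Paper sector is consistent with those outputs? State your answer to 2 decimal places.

I − A =
  [   0.95     0.00    -0.05     0.00]
  [  -0.10     0.80    -0.35    -0.30]
  [  -0.30    -0.05     1.00    -0.25]
  [  -0.25     0.00    -0.30     0.80]
d = (I − A) x:
  d_A = (+0.95)·360 + (+0.00)·680 + (-0.05)·280 + (+0.00)·340 = 328.00
  d_L = (-0.10)·360 + (+0.80)·680 + (-0.35)·280 + (-0.30)·340 = 308.00
  d_F = (-0.30)·360 + (-0.05)·680 + (+1.00)·280 + (-0.25)·340 = 53.00
  d_P = (-0.25)·360 + (+0.00)·680 + (-0.30)·280 + (+0.80)·340 = 98.00

d_P = 98.00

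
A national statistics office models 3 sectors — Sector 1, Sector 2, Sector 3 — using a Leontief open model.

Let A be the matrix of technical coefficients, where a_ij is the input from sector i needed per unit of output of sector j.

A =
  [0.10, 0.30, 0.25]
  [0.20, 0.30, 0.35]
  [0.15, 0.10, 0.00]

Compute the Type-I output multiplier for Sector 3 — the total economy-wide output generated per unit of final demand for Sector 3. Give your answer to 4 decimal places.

I − A =
  [   0.90    -0.30    -0.25]
  [  -0.20     0.70    -0.35]
  [  -0.15    -0.10     1.00]
Cofactors of I−A, C_ij = (−1)^(i+j)·(minor ij) (rows/columns in the sector order above):
  C_11 = (0.70)(1.00) − (-0.35)(-0.10) = 0.6650
  C_12 = −[(-0.20)(1.00) − (-0.35)(-0.15)] = 0.2525
  C_13 = (-0.20)(-0.10) − (0.70)(-0.15) = 0.1250
  C_21 = −[(-0.30)(1.00) − (-0.25)(-0.10)] = 0.3250
  C_22 = (0.90)(1.00) − (-0.25)(-0.15) = 0.8625
  C_23 = −[(0.90)(-0.10) − (-0.30)(-0.15)] = 0.1350
  C_31 = (-0.30)(-0.35) − (-0.25)(0.70) = 0.2800
  C_32 = −[(0.90)(-0.35) − (-0.25)(-0.20)] = 0.3650
  C_33 = (0.90)(0.70) − (-0.30)(-0.20) = 0.5700
det(I−A) = Σ_j (I−A)_1j·C_1j = (0.90)(0.6650) + (-0.30)(0.2525) + (-0.25)(0.1250) = 0.4915
adj(I−A) = Cᵀ =
  [ 0.6650   0.3250   0.2800]
  [ 0.2525   0.8625   0.3650]
  [ 0.1250   0.1350   0.5700]
(I − A)⁻¹ = adj(I−A) / det(I−A) ≈
  [   1.35300     0.66124     0.56968]
  [   0.51373     1.75483     0.74262]
  [   0.25432     0.27467     1.15972]
The output multiplier for sector j is the column-j sum of the Leontief inverse (I − A)⁻¹ = adj(I−A) / det(I−A).
Column 3 of adj(I−A): (0.2800, 0.3650, 0.5700); det(I−A) = 0.4915.
m_3 = (0.2800 + 0.3650 + 0.5700) / 0.4915 = 1.215 / 0.4915 ≈ 2.4720.

m_3 = 2.4720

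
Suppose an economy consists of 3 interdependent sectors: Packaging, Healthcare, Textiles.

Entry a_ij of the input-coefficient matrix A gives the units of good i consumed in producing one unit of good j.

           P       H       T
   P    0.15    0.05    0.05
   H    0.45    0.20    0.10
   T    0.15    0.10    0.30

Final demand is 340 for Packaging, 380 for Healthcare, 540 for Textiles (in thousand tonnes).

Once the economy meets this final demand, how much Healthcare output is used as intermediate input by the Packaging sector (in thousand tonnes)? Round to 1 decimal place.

z_HP = 230.2

I − A =
  [   0.85    -0.05    -0.05]
  [  -0.45     0.80    -0.10]
  [  -0.15    -0.10     0.70]
Cofactors of I−A, C_ij = (−1)^(i+j)·(minor ij) (rows/columns in the sector order above):
  C_11 = (0.80)(0.70) − (-0.10)(-0.10) = 0.5500
  C_12 = −[(-0.45)(0.70) − (-0.10)(-0.15)] = 0.3300
  C_13 = (-0.45)(-0.10) − (0.80)(-0.15) = 0.1650
  C_21 = −[(-0.05)(0.70) − (-0.05)(-0.10)] = 0.0400
  C_22 = (0.85)(0.70) − (-0.05)(-0.15) = 0.5875
  C_23 = −[(0.85)(-0.10) − (-0.05)(-0.15)] = 0.0925
  C_31 = (-0.05)(-0.10) − (-0.05)(0.80) = 0.0450
  C_32 = −[(0.85)(-0.10) − (-0.05)(-0.45)] = 0.1075
  C_33 = (0.85)(0.80) − (-0.05)(-0.45) = 0.6575
det(I−A) = Σ_j (I−A)_1j·C_1j = (0.85)(0.5500) + (-0.05)(0.3300) + (-0.05)(0.1650) = 0.44275
adj(I−A) = Cᵀ =
  [ 0.5500   0.0400   0.0450]
  [ 0.3300   0.5875   0.1075]
  [ 0.1650   0.0925   0.6575]
(I − A)⁻¹ = adj(I−A) / det(I−A) ≈
  [   1.2422     0.0903     0.1016]
  [   0.7453     1.3269     0.2428]
  [   0.3727     0.2089     1.4850]
First solve x = (I − A)⁻¹ d = adj(I−A)·d / det(I−A); in particular x_P = (0.5500·340 + 0.0400·380 + 0.0450·540) / 0.44275 = 226.50 / 0.44275 ≈ 511.575.
Intermediate flow from H to P: z_HP = a_HP · x_P = 0.45 × 226.50 / 0.44275 = 101.925 / 0.44275 ≈ 230.2.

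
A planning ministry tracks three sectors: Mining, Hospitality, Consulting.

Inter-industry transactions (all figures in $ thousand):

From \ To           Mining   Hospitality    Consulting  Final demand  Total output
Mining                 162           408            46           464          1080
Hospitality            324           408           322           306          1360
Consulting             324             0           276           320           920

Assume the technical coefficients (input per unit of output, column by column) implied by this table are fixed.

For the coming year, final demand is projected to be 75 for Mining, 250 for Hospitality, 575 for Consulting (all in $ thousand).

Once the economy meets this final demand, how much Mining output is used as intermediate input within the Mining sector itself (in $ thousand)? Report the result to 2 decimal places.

z_11 = 81.74

Technical coefficients a_ij = z_ij / X_j:
  a_11 = 162/1080 = 0.15, a_21 = 324/1080 = 0.30, a_31 = 324/1080 = 0.30
  a_12 = 408/1360 = 0.30, a_22 = 408/1360 = 0.30, a_32 = 0/1360 = 0.00
  a_13 = 46/920 = 0.05, a_23 = 322/920 = 0.35, a_33 = 276/920 = 0.30
I − A =
  [   0.85    -0.30    -0.05]
  [  -0.30     0.70    -0.35]
  [  -0.30     0.00     0.70]
Cofactors of I−A, C_ij = (−1)^(i+j)·(minor ij) (rows/columns in the sector order above):
  C_11 = (0.70)(0.70) − (-0.35)(0.00) = 0.4900
  C_12 = −[(-0.30)(0.70) − (-0.35)(-0.30)] = 0.3150
  C_13 = (-0.30)(0.00) − (0.70)(-0.30) = 0.2100
  C_21 = −[(-0.30)(0.70) − (-0.05)(0.00)] = 0.2100
  C_22 = (0.85)(0.70) − (-0.05)(-0.30) = 0.5800
  C_23 = −[(0.85)(0.00) − (-0.30)(-0.30)] = 0.0900
  C_31 = (-0.30)(-0.35) − (-0.05)(0.70) = 0.1400
  C_32 = −[(0.85)(-0.35) − (-0.05)(-0.30)] = 0.3125
  C_33 = (0.85)(0.70) − (-0.30)(-0.30) = 0.5050
det(I−A) = Σ_j (I−A)_1j·C_1j = (0.85)(0.4900) + (-0.30)(0.3150) + (-0.05)(0.2100) = 0.3115
adj(I−A) = Cᵀ =
  [ 0.4900   0.2100   0.1400]
  [ 0.3150   0.5800   0.3125]
  [ 0.2100   0.0900   0.5050]
(I − A)⁻¹ = adj(I−A) / det(I−A) ≈
  [   1.5730     0.6742     0.4494]
  [   1.0112     1.8620     1.0032]
  [   0.6742     0.2889     1.6212]
First solve x = (I − A)⁻¹ d = adj(I−A)·d / det(I−A); in particular x_1 = (0.4900·75 + 0.2100·250 + 0.1400·575) / 0.3115 = 169.75 / 0.3115 ≈ 544.9438.
Intermediate flow from 1 to 1: z_11 = a_11 · x_1 = 0.15 × 169.75 / 0.3115 = 25.4625 / 0.3115 ≈ 81.74.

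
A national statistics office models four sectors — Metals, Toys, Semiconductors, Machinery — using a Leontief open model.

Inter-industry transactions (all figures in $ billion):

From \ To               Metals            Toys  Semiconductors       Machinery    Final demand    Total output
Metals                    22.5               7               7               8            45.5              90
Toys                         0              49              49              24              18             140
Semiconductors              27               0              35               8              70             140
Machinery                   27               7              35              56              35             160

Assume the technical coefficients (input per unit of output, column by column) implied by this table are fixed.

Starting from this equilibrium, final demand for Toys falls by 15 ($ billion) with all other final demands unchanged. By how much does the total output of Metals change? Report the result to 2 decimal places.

Technical coefficients a_ij = z_ij / X_j:
  a_11 = 22.5/90 = 0.25, a_21 = 0/90 = 0.00, a_31 = 27/90 = 0.30, a_41 = 27/90 = 0.30
  a_12 = 7/140 = 0.05, a_22 = 49/140 = 0.35, a_32 = 0/140 = 0.00, a_42 = 7/140 = 0.05
  a_13 = 7/140 = 0.05, a_23 = 49/140 = 0.35, a_33 = 35/140 = 0.25, a_43 = 35/140 = 0.25
  a_14 = 8/160 = 0.05, a_24 = 24/160 = 0.15, a_34 = 8/160 = 0.05, a_44 = 56/160 = 0.35
I − A =
  [   0.75    -0.05    -0.05    -0.05]
  [   0.00     0.65    -0.35    -0.15]
  [  -0.30     0.00     0.75    -0.05]
  [  -0.30    -0.05    -0.25     0.65]
Compute the cofactors C_ij = (−1)^(i+j)·(3×3 minor ij) of I−A; the adjugate is their transpose:
adj(I−A) = Cᵀ =
  [ 0.302250   0.025750   0.043000   0.032500]
  [ 0.118500   0.330750   0.195750   0.100500]
  [ 0.134250   0.013125   0.299250   0.036375]
  [ 0.200250   0.042375   0.150000   0.350625]
det(I−A) = Σ_j (I−A)_1j·C_1j = (0.75)(0.302250) + (-0.05)(0.118500) + (-0.05)(0.134250) + (-0.05)(0.200250) = 0.2040375
(I − A)⁻¹ = adj(I−A) / det(I−A) ≈
  [   1.4813     0.1262     0.2107     0.1593]
  [   0.5808     1.6210     0.9594     0.4926]
  [   0.6580     0.0643     1.4666     0.1783]
  [   0.9814     0.2077     0.7352     1.7184]
Δx = (I − A)⁻¹ Δd with Δd having -15 in the Toys component and 0 elsewhere.
So Δx_1 = L_12 · (-15), where L_12 = adj(I−A)_12 / det(I−A) = 0.025750 / 0.2040375.
Δx_1 = 0.025750 × (-15) / 0.2040375 = -0.38625 / 0.2040375 ≈ -1.89.

Δx_1 = -1.89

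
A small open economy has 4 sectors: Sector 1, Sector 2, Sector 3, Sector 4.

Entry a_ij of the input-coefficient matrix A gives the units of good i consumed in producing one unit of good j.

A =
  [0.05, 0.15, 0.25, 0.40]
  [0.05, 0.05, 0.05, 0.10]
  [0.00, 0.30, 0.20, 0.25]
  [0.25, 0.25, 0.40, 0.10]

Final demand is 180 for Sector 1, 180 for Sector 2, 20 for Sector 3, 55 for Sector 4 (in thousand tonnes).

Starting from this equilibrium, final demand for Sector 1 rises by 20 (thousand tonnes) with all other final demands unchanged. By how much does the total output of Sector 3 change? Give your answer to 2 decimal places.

I − A =
  [   0.95    -0.15    -0.25    -0.40]
  [  -0.05     0.95    -0.05    -0.10]
  [   0.00    -0.30     0.80    -0.25]
  [  -0.25    -0.25    -0.40     0.90]
Compute the cofactors C_ij = (−1)^(i+j)·(3×3 minor ij) of I−A; the adjugate is their transpose:
adj(I−A) = Cᵀ =
  [ 0.540375   0.304125   0.377250   0.378750]
  [ 0.054125   0.493375   0.101250   0.107000]
  [ 0.083500   0.295250   0.678000   0.258250]
  [ 0.202250   0.352750   0.434250   0.698000]
det(I−A) = Σ_j (I−A)_1j·C_1j = (0.95)(0.540375) + (-0.15)(0.054125) + (-0.25)(0.083500) + (-0.40)(0.202250) = 0.4034625
(I − A)⁻¹ = adj(I−A) / det(I−A) ≈
  [   1.3393     0.7538     0.9350     0.9387]
  [   0.1342     1.2229     0.2510     0.2652]
  [   0.2070     0.7318     1.6805     0.6401]
  [   0.5013     0.8743     1.0763     1.7300]
Δx = (I − A)⁻¹ Δd with Δd having +20 in the Sector 1 component and 0 elsewhere.
So Δx_3 = L_31 · (+20), where L_31 = adj(I−A)_31 / det(I−A) = 0.083500 / 0.4034625.
Δx_3 = 0.083500 × (+20) / 0.4034625 = 1.67 / 0.4034625 ≈ 4.14.

Δx_3 = 4.14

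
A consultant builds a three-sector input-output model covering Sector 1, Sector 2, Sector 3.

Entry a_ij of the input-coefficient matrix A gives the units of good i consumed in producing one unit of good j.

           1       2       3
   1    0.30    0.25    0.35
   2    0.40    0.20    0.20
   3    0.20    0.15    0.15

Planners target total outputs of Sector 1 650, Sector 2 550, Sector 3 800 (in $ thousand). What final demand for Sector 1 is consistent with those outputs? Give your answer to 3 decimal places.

d_1 = 37.500

I − A =
  [   0.70    -0.25    -0.35]
  [  -0.40     0.80    -0.20]
  [  -0.20    -0.15     0.85]
d = (I − A) x:
  d_1 = (+0.70)·650 + (-0.25)·550 + (-0.35)·800 = 37.500
  d_2 = (-0.40)·650 + (+0.80)·550 + (-0.20)·800 = 20.000
  d_3 = (-0.20)·650 + (-0.15)·550 + (+0.85)·800 = 467.500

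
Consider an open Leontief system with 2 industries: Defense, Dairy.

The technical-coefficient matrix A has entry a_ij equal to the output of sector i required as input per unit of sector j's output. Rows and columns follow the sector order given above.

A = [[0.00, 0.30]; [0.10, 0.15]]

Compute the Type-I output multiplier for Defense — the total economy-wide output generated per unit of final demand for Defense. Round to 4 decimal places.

m_1 = 1.1585

I − A =
  [   1.00    -0.30]
  [  -0.10     0.85]
det(I−A) = (1.00)(0.85) − (-0.30)(-0.10) = 0.8200
adj(I−A) = [[0.85, 0.30], [0.10, 1.00]]
(I − A)⁻¹ = adj(I−A) / det(I−A) ≈
  [   1.03659     0.36585]
  [   0.12195     1.21951]
The output multiplier for sector j is the column-j sum of the Leontief inverse (I − A)⁻¹ = adj(I−A) / det(I−A).
Column 1 of adj(I−A): (0.85, 0.10); det(I−A) = 0.8200.
m_1 = (0.85 + 0.10) / 0.8200 = 0.95 / 0.8200 ≈ 1.1585.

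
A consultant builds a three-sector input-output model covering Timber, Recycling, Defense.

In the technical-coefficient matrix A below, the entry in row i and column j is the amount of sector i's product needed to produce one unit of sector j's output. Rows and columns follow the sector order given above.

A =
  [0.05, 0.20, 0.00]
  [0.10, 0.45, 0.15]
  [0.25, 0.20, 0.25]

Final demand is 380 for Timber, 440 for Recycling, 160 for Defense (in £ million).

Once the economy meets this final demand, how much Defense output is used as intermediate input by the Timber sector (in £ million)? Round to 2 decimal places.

z_DT = 158.53

I − A =
  [   0.95    -0.20     0.00]
  [  -0.10     0.55    -0.15]
  [  -0.25    -0.20     0.75]
Cofactors of I−A, C_ij = (−1)^(i+j)·(minor ij) (rows/columns in the sector order above):
  C_11 = (0.55)(0.75) − (-0.15)(-0.20) = 0.3825
  C_12 = −[(-0.10)(0.75) − (-0.15)(-0.25)] = 0.1125
  C_13 = (-0.10)(-0.20) − (0.55)(-0.25) = 0.1575
  C_21 = −[(-0.20)(0.75) − (0.00)(-0.20)] = 0.1500
  C_22 = (0.95)(0.75) − (0.00)(-0.25) = 0.7125
  C_23 = −[(0.95)(-0.20) − (-0.20)(-0.25)] = 0.2400
  C_31 = (-0.20)(-0.15) − (0.00)(0.55) = 0.0300
  C_32 = −[(0.95)(-0.15) − (0.00)(-0.10)] = 0.1425
  C_33 = (0.95)(0.55) − (-0.20)(-0.10) = 0.5025
det(I−A) = Σ_j (I−A)_1j·C_1j = (0.95)(0.3825) + (-0.20)(0.1125) + (0.00)(0.1575) = 0.340875
adj(I−A) = Cᵀ =
  [ 0.3825   0.1500   0.0300]
  [ 0.1125   0.7125   0.1425]
  [ 0.1575   0.2400   0.5025]
(I − A)⁻¹ = adj(I−A) / det(I−A) ≈
  [   1.1221     0.4400     0.0880]
  [   0.3300     2.0902     0.4180]
  [   0.4620     0.7041     1.4741]
First solve x = (I − A)⁻¹ d = adj(I−A)·d / det(I−A); in particular x_T = (0.3825·380 + 0.1500·440 + 0.0300·160) / 0.340875 = 216.15 / 0.340875 ≈ 634.1034.
Intermediate flow from D to T: z_DT = a_DT · x_T = 0.25 × 216.15 / 0.340875 = 54.0375 / 0.340875 ≈ 158.53.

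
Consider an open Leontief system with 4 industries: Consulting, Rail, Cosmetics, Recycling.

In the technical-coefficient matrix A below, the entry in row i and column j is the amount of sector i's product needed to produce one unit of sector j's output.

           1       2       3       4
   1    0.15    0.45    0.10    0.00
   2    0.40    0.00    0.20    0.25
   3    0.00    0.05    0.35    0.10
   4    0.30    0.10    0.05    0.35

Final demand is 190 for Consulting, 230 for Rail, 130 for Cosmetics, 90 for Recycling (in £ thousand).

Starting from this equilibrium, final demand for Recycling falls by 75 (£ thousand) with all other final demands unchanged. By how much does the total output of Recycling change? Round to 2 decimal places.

I − A =
  [   0.85    -0.45    -0.10     0.00]
  [  -0.40     1.00    -0.20    -0.25]
  [   0.00    -0.05     0.65    -0.10]
  [  -0.30    -0.10    -0.05     0.65]
Compute the cofactors C_ij = (−1)^(i+j)·(3×3 minor ij) of I−A; the adjugate is their transpose:
adj(I−A) = Cᵀ =
  [ 0.392125   0.192125   0.126625   0.093375]
  [ 0.221750   0.351875   0.154625   0.159125]
  [ 0.050750   0.049625   0.380500   0.077625]
  [ 0.219000   0.146625   0.111500   0.425000]
det(I−A) = Σ_j (I−A)_1j·C_1j = (0.85)(0.392125) + (-0.45)(0.221750) + (-0.10)(0.050750) + (0.00)(0.219000) = 0.22844375
(I − A)⁻¹ = adj(I−A) / det(I−A) ≈
  [   1.7165     0.8410     0.5543     0.4087]
  [   0.9707     1.5403     0.6769     0.6966]
  [   0.2222     0.2172     1.6656     0.3398]
  [   0.9587     0.6418     0.4881     1.8604]
Δx = (I − A)⁻¹ Δd with Δd having -75 in the Recycling component and 0 elsewhere.
So Δx_4 = L_44 · (-75), where L_44 = adj(I−A)_44 / det(I−A) = 0.425000 / 0.22844375.
Δx_4 = 0.425000 × (-75) / 0.22844375 = -31.875 / 0.22844375 ≈ -139.53.

Δx_4 = -139.53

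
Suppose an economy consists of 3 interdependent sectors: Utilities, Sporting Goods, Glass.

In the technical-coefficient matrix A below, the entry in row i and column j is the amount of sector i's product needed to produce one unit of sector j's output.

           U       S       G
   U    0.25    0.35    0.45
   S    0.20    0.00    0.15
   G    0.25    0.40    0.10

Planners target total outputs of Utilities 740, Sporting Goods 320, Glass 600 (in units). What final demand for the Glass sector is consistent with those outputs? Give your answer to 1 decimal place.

d_G = 227.0

I − A =
  [   0.75    -0.35    -0.45]
  [  -0.20     1.00    -0.15]
  [  -0.25    -0.40     0.90]
d = (I − A) x:
  d_U = (+0.75)·740 + (-0.35)·320 + (-0.45)·600 = 173.0
  d_S = (-0.20)·740 + (+1.00)·320 + (-0.15)·600 = 82.0
  d_G = (-0.25)·740 + (-0.40)·320 + (+0.90)·600 = 227.0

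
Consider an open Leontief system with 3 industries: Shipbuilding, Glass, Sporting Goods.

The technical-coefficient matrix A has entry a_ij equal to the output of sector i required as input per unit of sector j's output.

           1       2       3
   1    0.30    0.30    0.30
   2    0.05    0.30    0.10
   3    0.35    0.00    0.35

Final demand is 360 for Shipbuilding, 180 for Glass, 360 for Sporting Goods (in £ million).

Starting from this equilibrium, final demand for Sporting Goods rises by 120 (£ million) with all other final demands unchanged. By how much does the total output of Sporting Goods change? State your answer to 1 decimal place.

I − A =
  [   0.70    -0.30    -0.30]
  [  -0.05     0.70    -0.10]
  [  -0.35     0.00     0.65]
Cofactors of I−A, C_ij = (−1)^(i+j)·(minor ij) (rows/columns in the sector order above):
  C_11 = (0.70)(0.65) − (-0.10)(0.00) = 0.4550
  C_12 = −[(-0.05)(0.65) − (-0.10)(-0.35)] = 0.0675
  C_13 = (-0.05)(0.00) − (0.70)(-0.35) = 0.2450
  C_21 = −[(-0.30)(0.65) − (-0.30)(0.00)] = 0.1950
  C_22 = (0.70)(0.65) − (-0.30)(-0.35) = 0.3500
  C_23 = −[(0.70)(0.00) − (-0.30)(-0.35)] = 0.1050
  C_31 = (-0.30)(-0.10) − (-0.30)(0.70) = 0.2400
  C_32 = −[(0.70)(-0.10) − (-0.30)(-0.05)] = 0.0850
  C_33 = (0.70)(0.70) − (-0.30)(-0.05) = 0.4750
det(I−A) = Σ_j (I−A)_1j·C_1j = (0.70)(0.4550) + (-0.30)(0.0675) + (-0.30)(0.2450) = 0.22475
adj(I−A) = Cᵀ =
  [ 0.4550   0.1950   0.2400]
  [ 0.0675   0.3500   0.0850]
  [ 0.2450   0.1050   0.4750]
(I − A)⁻¹ = adj(I−A) / det(I−A) ≈
  [   2.0245     0.8676     1.0679]
  [   0.3003     1.5573     0.3782]
  [   1.0901     0.4672     2.1135]
Δx = (I − A)⁻¹ Δd with Δd having +120 in the Sporting Goods component and 0 elsewhere.
So Δx_3 = L_33 · (+120), where L_33 = adj(I−A)_33 / det(I−A) = 0.4750 / 0.22475.
Δx_3 = 0.4750 × (+120) / 0.22475 = 57.00 / 0.22475 ≈ 253.6.

Δx_3 = 253.6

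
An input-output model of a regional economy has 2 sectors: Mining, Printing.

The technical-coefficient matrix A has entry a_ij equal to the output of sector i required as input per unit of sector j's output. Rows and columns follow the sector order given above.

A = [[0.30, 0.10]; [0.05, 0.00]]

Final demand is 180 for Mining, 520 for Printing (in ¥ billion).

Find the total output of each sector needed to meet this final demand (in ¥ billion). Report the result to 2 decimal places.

x_M = 333.81, x_P = 536.69

I − A =
  [   0.70    -0.10]
  [  -0.05     1.00]
det(I−A) = (0.70)(1.00) − (-0.10)(-0.05) = 0.6950
adj(I−A) = [[1.00, 0.10], [0.05, 0.70]]
(I − A)⁻¹ = adj(I−A) / det(I−A) ≈
  [   1.4388     0.1439]
  [   0.0719     1.0072]
x = (I − A)⁻¹ d = adj(I−A)·d / det(I−A), with det(I−A) = 0.6950:
  x_M = (1.00·180 + 0.10·520) / 0.6950 = 232.00 / 0.6950 ≈ 333.81
  x_P = (0.05·180 + 0.70·520) / 0.6950 = 373.00 / 0.6950 ≈ 536.69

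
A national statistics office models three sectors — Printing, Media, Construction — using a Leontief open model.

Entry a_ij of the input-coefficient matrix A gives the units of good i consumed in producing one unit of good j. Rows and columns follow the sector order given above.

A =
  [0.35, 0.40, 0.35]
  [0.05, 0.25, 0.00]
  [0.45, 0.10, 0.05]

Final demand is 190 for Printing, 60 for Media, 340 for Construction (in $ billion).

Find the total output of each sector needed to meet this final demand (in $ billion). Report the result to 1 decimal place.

I − A =
  [   0.65    -0.40    -0.35]
  [  -0.05     0.75     0.00]
  [  -0.45    -0.10     0.95]
Cofactors of I−A, C_ij = (−1)^(i+j)·(minor ij) (rows/columns in the sector order above):
  C_11 = (0.75)(0.95) − (0.00)(-0.10) = 0.7125
  C_12 = −[(-0.05)(0.95) − (0.00)(-0.45)] = 0.0475
  C_13 = (-0.05)(-0.10) − (0.75)(-0.45) = 0.3425
  C_21 = −[(-0.40)(0.95) − (-0.35)(-0.10)] = 0.4150
  C_22 = (0.65)(0.95) − (-0.35)(-0.45) = 0.4600
  C_23 = −[(0.65)(-0.10) − (-0.40)(-0.45)] = 0.2450
  C_31 = (-0.40)(0.00) − (-0.35)(0.75) = 0.2625
  C_32 = −[(0.65)(0.00) − (-0.35)(-0.05)] = 0.0175
  C_33 = (0.65)(0.75) − (-0.40)(-0.05) = 0.4675
det(I−A) = Σ_j (I−A)_1j·C_1j = (0.65)(0.7125) + (-0.40)(0.0475) + (-0.35)(0.3425) = 0.32425
adj(I−A) = Cᵀ =
  [ 0.7125   0.4150   0.2625]
  [ 0.0475   0.4600   0.0175]
  [ 0.3425   0.2450   0.4675]
(I − A)⁻¹ = adj(I−A) / det(I−A) ≈
  [   2.1974     1.2799     0.8096]
  [   0.1465     1.4187     0.0540]
  [   1.0563     0.7556     1.4418]
x = (I − A)⁻¹ d = adj(I−A)·d / det(I−A), with det(I−A) = 0.32425:
  x_1 = (0.7125·190 + 0.4150·60 + 0.2625·340) / 0.32425 = 249.525 / 0.32425 ≈ 769.5
  x_2 = (0.0475·190 + 0.4600·60 + 0.0175·340) / 0.32425 = 42.575 / 0.32425 ≈ 131.3
  x_3 = (0.3425·190 + 0.2450·60 + 0.4675·340) / 0.32425 = 238.725 / 0.32425 ≈ 736.2

x_1 = 769.5, x_2 = 131.3, x_3 = 736.2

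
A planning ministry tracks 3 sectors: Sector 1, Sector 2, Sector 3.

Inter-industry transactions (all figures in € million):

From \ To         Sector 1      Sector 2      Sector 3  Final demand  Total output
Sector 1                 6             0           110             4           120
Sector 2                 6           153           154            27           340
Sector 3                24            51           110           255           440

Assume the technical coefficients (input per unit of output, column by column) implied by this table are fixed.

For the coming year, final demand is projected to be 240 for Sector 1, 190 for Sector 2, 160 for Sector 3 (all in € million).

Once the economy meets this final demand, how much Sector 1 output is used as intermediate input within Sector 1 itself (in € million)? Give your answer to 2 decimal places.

Technical coefficients a_ij = z_ij / X_j:
  a_11 = 6/120 = 0.05, a_21 = 6/120 = 0.05, a_31 = 24/120 = 0.20
  a_12 = 0/340 = 0.00, a_22 = 153/340 = 0.45, a_32 = 51/340 = 0.15
  a_13 = 110/440 = 0.25, a_23 = 154/440 = 0.35, a_33 = 110/440 = 0.25
I − A =
  [   0.95     0.00    -0.25]
  [  -0.05     0.55    -0.35]
  [  -0.20    -0.15     0.75]
Cofactors of I−A, C_ij = (−1)^(i+j)·(minor ij) (rows/columns in the sector order above):
  C_11 = (0.55)(0.75) − (-0.35)(-0.15) = 0.3600
  C_12 = −[(-0.05)(0.75) − (-0.35)(-0.20)] = 0.1075
  C_13 = (-0.05)(-0.15) − (0.55)(-0.20) = 0.1175
  C_21 = −[(0.00)(0.75) − (-0.25)(-0.15)] = 0.0375
  C_22 = (0.95)(0.75) − (-0.25)(-0.20) = 0.6625
  C_23 = −[(0.95)(-0.15) − (0.00)(-0.20)] = 0.1425
  C_31 = (0.00)(-0.35) − (-0.25)(0.55) = 0.1375
  C_32 = −[(0.95)(-0.35) − (-0.25)(-0.05)] = 0.3450
  C_33 = (0.95)(0.55) − (0.00)(-0.05) = 0.5225
det(I−A) = Σ_j (I−A)_1j·C_1j = (0.95)(0.3600) + (0.00)(0.1075) + (-0.25)(0.1175) = 0.312625
adj(I−A) = Cᵀ =
  [ 0.3600   0.0375   0.1375]
  [ 0.1075   0.6625   0.3450]
  [ 0.1175   0.1425   0.5225]
(I − A)⁻¹ = adj(I−A) / det(I−A) ≈
  [   1.1515     0.1200     0.4398]
  [   0.3439     2.1192     1.1036]
  [   0.3758     0.4558     1.6713]
First solve x = (I − A)⁻¹ d = adj(I−A)·d / det(I−A); in particular x_1 = (0.3600·240 + 0.0375·190 + 0.1375·160) / 0.312625 = 115.525 / 0.312625 ≈ 369.5322.
Intermediate flow from 1 to 1: z_11 = a_11 · x_1 = 0.05 × 115.525 / 0.312625 = 5.77625 / 0.312625 ≈ 18.48.

z_11 = 18.48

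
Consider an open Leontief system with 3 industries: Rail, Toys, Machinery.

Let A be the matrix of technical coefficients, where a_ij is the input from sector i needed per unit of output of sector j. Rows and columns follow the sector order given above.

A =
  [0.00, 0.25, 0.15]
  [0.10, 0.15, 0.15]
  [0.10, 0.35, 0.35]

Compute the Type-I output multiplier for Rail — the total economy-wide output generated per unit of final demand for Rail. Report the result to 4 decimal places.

m_R = 1.5152

I − A =
  [   1.00    -0.25    -0.15]
  [  -0.10     0.85    -0.15]
  [  -0.10    -0.35     0.65]
Cofactors of I−A, C_ij = (−1)^(i+j)·(minor ij) (rows/columns in the sector order above):
  C_11 = (0.85)(0.65) − (-0.15)(-0.35) = 0.5000
  C_12 = −[(-0.10)(0.65) − (-0.15)(-0.10)] = 0.0800
  C_13 = (-0.10)(-0.35) − (0.85)(-0.10) = 0.1200
  C_21 = −[(-0.25)(0.65) − (-0.15)(-0.35)] = 0.2150
  C_22 = (1.00)(0.65) − (-0.15)(-0.10) = 0.6350
  C_23 = −[(1.00)(-0.35) − (-0.25)(-0.10)] = 0.3750
  C_31 = (-0.25)(-0.15) − (-0.15)(0.85) = 0.1650
  C_32 = −[(1.00)(-0.15) − (-0.15)(-0.10)] = 0.1650
  C_33 = (1.00)(0.85) − (-0.25)(-0.10) = 0.8250
det(I−A) = Σ_j (I−A)_1j·C_1j = (1.00)(0.5000) + (-0.25)(0.0800) + (-0.15)(0.1200) = 0.4620
adj(I−A) = Cᵀ =
  [ 0.5000   0.2150   0.1650]
  [ 0.0800   0.6350   0.1650]
  [ 0.1200   0.3750   0.8250]
(I − A)⁻¹ = adj(I−A) / det(I−A) ≈
  [   1.08225     0.46537     0.35714]
  [   0.17316     1.37446     0.35714]
  [   0.25974     0.81169     1.78571]
The output multiplier for sector j is the column-j sum of the Leontief inverse (I − A)⁻¹ = adj(I−A) / det(I−A).
Column R of adj(I−A): (0.5000, 0.0800, 0.1200); det(I−A) = 0.4620.
m_R = (0.5000 + 0.0800 + 0.1200) / 0.4620 = 0.70 / 0.4620 ≈ 1.5152.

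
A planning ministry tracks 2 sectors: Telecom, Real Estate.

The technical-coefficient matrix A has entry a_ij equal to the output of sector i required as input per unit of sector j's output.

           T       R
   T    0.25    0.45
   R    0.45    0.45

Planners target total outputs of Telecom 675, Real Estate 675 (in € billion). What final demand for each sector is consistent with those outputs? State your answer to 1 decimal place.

d_T = 202.5, d_R = 67.5

I − A =
  [   0.75    -0.45]
  [  -0.45     0.55]
d = (I − A) x:
  d_T = (+0.75)·675 + (-0.45)·675 = 202.5
  d_R = (-0.45)·675 + (+0.55)·675 = 67.5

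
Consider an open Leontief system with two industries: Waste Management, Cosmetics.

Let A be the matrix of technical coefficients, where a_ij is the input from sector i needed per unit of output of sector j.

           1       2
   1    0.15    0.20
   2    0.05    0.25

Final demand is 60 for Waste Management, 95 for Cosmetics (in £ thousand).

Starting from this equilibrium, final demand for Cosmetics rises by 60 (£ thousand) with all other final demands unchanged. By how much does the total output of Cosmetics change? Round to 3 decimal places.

I − A =
  [   0.85    -0.20]
  [  -0.05     0.75]
det(I−A) = (0.85)(0.75) − (-0.20)(-0.05) = 0.6275
adj(I−A) = [[0.75, 0.20], [0.05, 0.85]]
(I − A)⁻¹ = adj(I−A) / det(I−A) ≈
  [   1.1952     0.3187]
  [   0.0797     1.3546]
Δx = (I − A)⁻¹ Δd with Δd having +60 in the Cosmetics component and 0 elsewhere.
So Δx_2 = L_22 · (+60), where L_22 = adj(I−A)_22 / det(I−A) = 0.85 / 0.6275.
Δx_2 = 0.85 × (+60) / 0.6275 = 51.00 / 0.6275 ≈ 81.275.

Δx_2 = 81.275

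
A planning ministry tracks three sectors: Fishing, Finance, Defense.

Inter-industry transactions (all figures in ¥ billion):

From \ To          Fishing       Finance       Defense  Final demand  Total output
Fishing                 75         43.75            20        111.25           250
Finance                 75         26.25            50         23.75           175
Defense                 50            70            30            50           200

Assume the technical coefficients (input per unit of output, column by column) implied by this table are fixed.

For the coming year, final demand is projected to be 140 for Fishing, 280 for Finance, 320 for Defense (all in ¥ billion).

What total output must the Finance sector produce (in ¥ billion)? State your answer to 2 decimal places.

x_2 = 814.83

Technical coefficients a_ij = z_ij / X_j:
  a_11 = 75/250 = 0.30, a_21 = 75/250 = 0.30, a_31 = 50/250 = 0.20
  a_12 = 43.75/175 = 0.25, a_22 = 26.25/175 = 0.15, a_32 = 70/175 = 0.40
  a_13 = 20/200 = 0.10, a_23 = 50/200 = 0.25, a_33 = 30/200 = 0.15
I − A =
  [   0.70    -0.25    -0.10]
  [  -0.30     0.85    -0.25]
  [  -0.20    -0.40     0.85]
Cofactors of I−A, C_ij = (−1)^(i+j)·(minor ij) (rows/columns in the sector order above):
  C_11 = (0.85)(0.85) − (-0.25)(-0.40) = 0.6225
  C_12 = −[(-0.30)(0.85) − (-0.25)(-0.20)] = 0.3050
  C_13 = (-0.30)(-0.40) − (0.85)(-0.20) = 0.2900
  C_21 = −[(-0.25)(0.85) − (-0.10)(-0.40)] = 0.2525
  C_22 = (0.70)(0.85) − (-0.10)(-0.20) = 0.5750
  C_23 = −[(0.70)(-0.40) − (-0.25)(-0.20)] = 0.3300
  C_31 = (-0.25)(-0.25) − (-0.10)(0.85) = 0.1475
  C_32 = −[(0.70)(-0.25) − (-0.10)(-0.30)] = 0.2050
  C_33 = (0.70)(0.85) − (-0.25)(-0.30) = 0.5200
det(I−A) = Σ_j (I−A)_1j·C_1j = (0.70)(0.6225) + (-0.25)(0.3050) + (-0.10)(0.2900) = 0.3305
adj(I−A) = Cᵀ =
  [ 0.6225   0.2525   0.1475]
  [ 0.3050   0.5750   0.2050]
  [ 0.2900   0.3300   0.5200]
(I − A)⁻¹ = adj(I−A) / det(I−A) ≈
  [   1.8835     0.7640     0.4463]
  [   0.9228     1.7398     0.6203]
  [   0.8775     0.9985     1.5734]
x = (I − A)⁻¹ d = adj(I−A)·d / det(I−A), with det(I−A) = 0.3305:
  x_1 = (0.6225·140 + 0.2525·280 + 0.1475·320) / 0.3305 = 205.05 / 0.3305 ≈ 620.42
  x_2 = (0.3050·140 + 0.5750·280 + 0.2050·320) / 0.3305 = 269.30 / 0.3305 ≈ 814.83
  x_3 = (0.2900·140 + 0.3300·280 + 0.5200·320) / 0.3305 = 299.40 / 0.3305 ≈ 905.90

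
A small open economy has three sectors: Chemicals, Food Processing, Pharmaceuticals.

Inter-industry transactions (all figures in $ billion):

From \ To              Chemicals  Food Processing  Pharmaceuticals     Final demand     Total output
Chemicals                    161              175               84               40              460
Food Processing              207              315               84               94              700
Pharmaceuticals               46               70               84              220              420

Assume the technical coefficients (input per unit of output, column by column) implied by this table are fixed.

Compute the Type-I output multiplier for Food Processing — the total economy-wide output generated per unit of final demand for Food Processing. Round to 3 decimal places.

m_2 = 5.127

Technical coefficients a_ij = z_ij / X_j:
  a_11 = 161/460 = 0.35, a_21 = 207/460 = 0.45, a_31 = 46/460 = 0.10
  a_12 = 175/700 = 0.25, a_22 = 315/700 = 0.45, a_32 = 70/700 = 0.10
  a_13 = 84/420 = 0.20, a_23 = 84/420 = 0.20, a_33 = 84/420 = 0.20
I − A =
  [   0.65    -0.25    -0.20]
  [  -0.45     0.55    -0.20]
  [  -0.10    -0.10     0.80]
Cofactors of I−A, C_ij = (−1)^(i+j)·(minor ij) (rows/columns in the sector order above):
  C_11 = (0.55)(0.80) − (-0.20)(-0.10) = 0.4200
  C_12 = −[(-0.45)(0.80) − (-0.20)(-0.10)] = 0.3800
  C_13 = (-0.45)(-0.10) − (0.55)(-0.10) = 0.1000
  C_21 = −[(-0.25)(0.80) − (-0.20)(-0.10)] = 0.2200
  C_22 = (0.65)(0.80) − (-0.20)(-0.10) = 0.5000
  C_23 = −[(0.65)(-0.10) − (-0.25)(-0.10)] = 0.0900
  C_31 = (-0.25)(-0.20) − (-0.20)(0.55) = 0.1600
  C_32 = −[(0.65)(-0.20) − (-0.20)(-0.45)] = 0.2200
  C_33 = (0.65)(0.55) − (-0.25)(-0.45) = 0.2450
det(I−A) = Σ_j (I−A)_1j·C_1j = (0.65)(0.4200) + (-0.25)(0.3800) + (-0.20)(0.1000) = 0.1580
adj(I−A) = Cᵀ =
  [ 0.4200   0.2200   0.1600]
  [ 0.3800   0.5000   0.2200]
  [ 0.1000   0.0900   0.2450]
(I − A)⁻¹ = adj(I−A) / det(I−A) ≈
  [   2.6582     1.3924     1.0127]
  [   2.4051     3.1646     1.3924]
  [   0.6329     0.5696     1.5506]
The output multiplier for sector j is the column-j sum of the Leontief inverse (I − A)⁻¹ = adj(I−A) / det(I−A).
Column 2 of adj(I−A): (0.2200, 0.5000, 0.0900); det(I−A) = 0.1580.
m_2 = (0.2200 + 0.5000 + 0.0900) / 0.1580 = 0.81 / 0.1580 ≈ 5.127.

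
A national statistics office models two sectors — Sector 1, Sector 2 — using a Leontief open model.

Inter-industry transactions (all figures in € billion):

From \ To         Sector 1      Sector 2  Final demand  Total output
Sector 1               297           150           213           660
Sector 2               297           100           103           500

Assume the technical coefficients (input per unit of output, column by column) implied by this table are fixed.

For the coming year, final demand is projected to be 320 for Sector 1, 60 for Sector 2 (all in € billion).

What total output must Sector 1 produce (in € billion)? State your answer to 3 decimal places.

Technical coefficients a_ij = z_ij / X_j:
  a_11 = 297/660 = 0.45, a_21 = 297/660 = 0.45
  a_12 = 150/500 = 0.30, a_22 = 100/500 = 0.20
I − A =
  [   0.55    -0.30]
  [  -0.45     0.80]
det(I−A) = (0.55)(0.80) − (-0.30)(-0.45) = 0.3050
adj(I−A) = [[0.80, 0.30], [0.45, 0.55]]
(I − A)⁻¹ = adj(I−A) / det(I−A) ≈
  [   2.6230     0.9836]
  [   1.4754     1.8033]
x = (I − A)⁻¹ d = adj(I−A)·d / det(I−A), with det(I−A) = 0.3050:
  x_1 = (0.80·320 + 0.30·60) / 0.3050 = 274.00 / 0.3050 ≈ 898.361
  x_2 = (0.45·320 + 0.55·60) / 0.3050 = 177.00 / 0.3050 ≈ 580.328

x_1 = 898.361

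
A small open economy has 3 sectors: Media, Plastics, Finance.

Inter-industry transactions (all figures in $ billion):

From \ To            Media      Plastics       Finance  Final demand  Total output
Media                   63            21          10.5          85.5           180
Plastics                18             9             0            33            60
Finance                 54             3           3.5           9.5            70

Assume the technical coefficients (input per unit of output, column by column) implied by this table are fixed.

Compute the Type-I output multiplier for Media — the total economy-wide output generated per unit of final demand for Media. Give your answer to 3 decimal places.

m_M = 2.568

Technical coefficients a_ij = z_ij / X_j:
  a_MM = 63/180 = 0.35, a_PM = 18/180 = 0.10, a_FM = 54/180 = 0.30
  a_MP = 21/60 = 0.35, a_PP = 9/60 = 0.15, a_FP = 3/60 = 0.05
  a_MF = 10.5/70 = 0.15, a_PF = 0/70 = 0.00, a_FF = 3.5/70 = 0.05
I − A =
  [   0.65    -0.35    -0.15]
  [  -0.10     0.85     0.00]
  [  -0.30    -0.05     0.95]
Cofactors of I−A, C_ij = (−1)^(i+j)·(minor ij) (rows/columns in the sector order above):
  C_11 = (0.85)(0.95) − (0.00)(-0.05) = 0.8075
  C_12 = −[(-0.10)(0.95) − (0.00)(-0.30)] = 0.0950
  C_13 = (-0.10)(-0.05) − (0.85)(-0.30) = 0.2600
  C_21 = −[(-0.35)(0.95) − (-0.15)(-0.05)] = 0.3400
  C_22 = (0.65)(0.95) − (-0.15)(-0.30) = 0.5725
  C_23 = −[(0.65)(-0.05) − (-0.35)(-0.30)] = 0.1375
  C_31 = (-0.35)(0.00) − (-0.15)(0.85) = 0.1275
  C_32 = −[(0.65)(0.00) − (-0.15)(-0.10)] = 0.0150
  C_33 = (0.65)(0.85) − (-0.35)(-0.10) = 0.5175
det(I−A) = Σ_j (I−A)_1j·C_1j = (0.65)(0.8075) + (-0.35)(0.0950) + (-0.15)(0.2600) = 0.452625
adj(I−A) = Cᵀ =
  [ 0.8075   0.3400   0.1275]
  [ 0.0950   0.5725   0.0150]
  [ 0.2600   0.1375   0.5175]
(I − A)⁻¹ = adj(I−A) / det(I−A) ≈
  [   1.7840     0.7512     0.2817]
  [   0.2099     1.2648     0.0331]
  [   0.5744     0.3038     1.1433]
The output multiplier for sector j is the column-j sum of the Leontief inverse (I − A)⁻¹ = adj(I−A) / det(I−A).
Column M of adj(I−A): (0.8075, 0.0950, 0.2600); det(I−A) = 0.452625.
m_M = (0.8075 + 0.0950 + 0.2600) / 0.452625 = 1.1625 / 0.452625 ≈ 2.568.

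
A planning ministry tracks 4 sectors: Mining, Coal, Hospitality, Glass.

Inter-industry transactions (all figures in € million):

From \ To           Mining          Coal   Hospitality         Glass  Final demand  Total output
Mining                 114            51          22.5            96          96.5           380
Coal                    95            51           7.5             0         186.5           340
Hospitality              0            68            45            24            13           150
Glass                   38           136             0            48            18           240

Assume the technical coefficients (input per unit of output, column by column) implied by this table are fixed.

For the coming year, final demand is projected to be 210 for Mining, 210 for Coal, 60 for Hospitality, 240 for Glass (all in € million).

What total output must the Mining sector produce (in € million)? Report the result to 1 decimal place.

x_M = 864.2

Technical coefficients a_ij = z_ij / X_j:
  a_MM = 114/380 = 0.30, a_CM = 95/380 = 0.25, a_HM = 0/380 = 0.00, a_GM = 38/380 = 0.10
  a_MC = 51/340 = 0.15, a_CC = 51/340 = 0.15, a_HC = 68/340 = 0.20, a_GC = 136/340 = 0.40
  a_MH = 22.5/150 = 0.15, a_CH = 7.5/150 = 0.05, a_HH = 45/150 = 0.30, a_GH = 0/150 = 0.00
  a_MG = 96/240 = 0.40, a_CG = 0/240 = 0.00, a_HG = 24/240 = 0.10, a_GG = 48/240 = 0.20
I − A =
  [   0.70    -0.15    -0.15    -0.40]
  [  -0.25     0.85    -0.05     0.00]
  [   0.00    -0.20     0.70    -0.10]
  [  -0.10    -0.40     0.00     0.80]
Compute the cofactors C_ij = (−1)^(i+j)·(3×3 minor ij) of I−A; the adjugate is their transpose:
adj(I−A) = Cᵀ =
  [ 0.46600   0.22600   0.11600   0.24750]
  [ 0.14050   0.36250   0.05600   0.07725]
  [ 0.05850   0.13350   0.37200   0.07575]
  [ 0.12850   0.20950   0.04250   0.37575]
det(I−A) = Σ_j (I−A)_1j·C_1j = (0.70)(0.46600) + (-0.15)(0.14050) + (-0.15)(0.05850) + (-0.40)(0.12850) = 0.24495
(I − A)⁻¹ = adj(I−A) / det(I−A) ≈
  [   1.9024     0.9226     0.4736     1.0104]
  [   0.5736     1.4799     0.2286     0.3154]
  [   0.2388     0.5450     1.5187     0.3092]
  [   0.5246     0.8553     0.1735     1.5340]
x = (I − A)⁻¹ d = adj(I−A)·d / det(I−A), with det(I−A) = 0.24495:
  x_M = (0.46600·210 + 0.22600·210 + 0.11600·60 + 0.24750·240) / 0.24495 = 211.68 / 0.24495 ≈ 864.2
  x_C = (0.14050·210 + 0.36250·210 + 0.05600·60 + 0.07725·240) / 0.24495 = 127.53 / 0.24495 ≈ 520.6
  x_H = (0.05850·210 + 0.13350·210 + 0.37200·60 + 0.07575·240) / 0.24495 = 80.82 / 0.24495 ≈ 329.9
  x_G = (0.12850·210 + 0.20950·210 + 0.04250·60 + 0.37575·240) / 0.24495 = 163.71 / 0.24495 ≈ 668.3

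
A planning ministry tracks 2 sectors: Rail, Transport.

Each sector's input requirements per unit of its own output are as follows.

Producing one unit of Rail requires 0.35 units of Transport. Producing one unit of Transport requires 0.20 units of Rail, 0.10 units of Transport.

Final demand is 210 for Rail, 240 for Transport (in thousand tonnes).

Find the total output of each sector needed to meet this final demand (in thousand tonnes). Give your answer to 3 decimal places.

I − A =
  [   1.00    -0.20]
  [  -0.35     0.90]
det(I−A) = (1.00)(0.90) − (-0.20)(-0.35) = 0.8300
adj(I−A) = [[0.90, 0.20], [0.35, 1.00]]
(I − A)⁻¹ = adj(I−A) / det(I−A) ≈
  [   1.0843     0.2410]
  [   0.4217     1.2048]
x = (I − A)⁻¹ d = adj(I−A)·d / det(I−A), with det(I−A) = 0.8300:
  x_1 = (0.90·210 + 0.20·240) / 0.8300 = 237.00 / 0.8300 ≈ 285.542
  x_2 = (0.35·210 + 1.00·240) / 0.8300 = 313.50 / 0.8300 ≈ 377.711

x_1 = 285.542, x_2 = 377.711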